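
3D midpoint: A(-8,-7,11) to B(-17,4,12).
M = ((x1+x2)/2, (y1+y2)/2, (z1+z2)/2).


Mx = (-8- 17)/2 = -12.5000
My = (-7+4)/2 = -1.5000
Mz = (11+12)/2 = 11.5000

M = (-12.5000, -1.5000, 11.5000)


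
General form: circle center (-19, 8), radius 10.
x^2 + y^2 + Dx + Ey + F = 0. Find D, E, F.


(x+ 19)^2 + (y-8)^2 = 10^2
D = -2h = 38, E = -2k = -16
F = h^2+k^2-r^2 = 361+64-100 = 325

D = 38, E = -16, F = 325


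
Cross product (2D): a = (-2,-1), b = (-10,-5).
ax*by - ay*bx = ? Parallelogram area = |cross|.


cross = -2*(-5) + 1*(-10) = 10 - 10 = 0
Parallelogram area = |0| = 0

cross = 0, parallelogram area = 0


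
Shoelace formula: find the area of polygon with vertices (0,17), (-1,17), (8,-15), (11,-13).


sum(xi*y_{i+1}) = 0*17 - 1*(-15) + 8*(-13) + 11*17 = 98
sum(yi*x_{i+1}) = 17*(-1) + 17*8 - 15*11 - 13*0 = -46
Area = |98 + 46|/2 = 144/2 = 72.0000

72.0000 sq units


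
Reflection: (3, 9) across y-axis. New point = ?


Reflection rule for y-axis: (-x, y)
(3, 9) -> (-3, 9)

(-3, 9)


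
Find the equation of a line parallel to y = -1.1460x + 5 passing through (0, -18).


Parallel lines have equal slopes.
m2 = -1.1460
b2 = -18 + 1.1460*0 = -18.0000

y = -1.1460x - 18.0000


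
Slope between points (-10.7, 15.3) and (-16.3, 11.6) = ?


dy = 11.6 - 15.3 = -3.7
dx = -16.3 + 10.7 = -5.6
m = -3.7/(-5.6) = 0.6607

m = 0.6607


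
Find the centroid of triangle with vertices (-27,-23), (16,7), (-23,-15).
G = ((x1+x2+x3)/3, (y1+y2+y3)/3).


Gx = (-27+16- 23)/3 = -34/3 = -11.3333
Gy = (-23+7- 15)/3 = -31/3 = -10.3333

G = (-11.3333, -10.3333)


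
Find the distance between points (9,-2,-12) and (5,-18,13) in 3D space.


dx=-4, dy=-16, dz=25
d = sqrt(16+256+625) = sqrt(897) = 29.9500

29.9500


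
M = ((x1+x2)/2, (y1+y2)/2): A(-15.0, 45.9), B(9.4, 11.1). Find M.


Mx = (-15.0 + 9.4)/2 = -5.6/2 = -2.8000
My = (45.9 + 11.1)/2 = 57.0/2 = 28.5000

(-2.8000, 28.5000)


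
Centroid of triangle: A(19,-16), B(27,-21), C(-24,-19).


Gx = (19+27- 24)/3 = 22/3 = 7.3333
Gy = (-16- 21- 19)/3 = -56/3 = -18.6667

G = (7.3333, -18.6667)


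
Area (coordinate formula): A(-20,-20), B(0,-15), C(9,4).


-20*(-15-4) = 380
0*(4+ 20) = 0
9*(-20+ 15) = -45
sum = 335
Area = |335|/2 = 167.5000

167.5000 sq units


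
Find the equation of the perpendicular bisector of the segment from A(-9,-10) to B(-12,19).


Midpoint = (-10.5, 4.5)
Slope of AB = dy/dx = 29/(-3) = -9.6667
Perp slope = -dx/dy = 3/29 = 0.1034
b = My - (perp slope)*Mx = 4.5 + (-3*(-10.5))/29 = 4.5 + 1.0862 = 5.5862

y = 0.1034x + 5.5862


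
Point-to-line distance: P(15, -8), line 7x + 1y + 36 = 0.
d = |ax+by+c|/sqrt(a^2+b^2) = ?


|7*15 + 1*(-8) + 36| = |133| = 133
sqrt(49 + 1) = sqrt(50) = 7.0711
d = 133/sqrt(50) = 18.8090

18.8090


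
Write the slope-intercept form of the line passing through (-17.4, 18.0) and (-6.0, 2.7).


m = (-15.3)/(11.4) = -1.3421
b = y1 - m*x1 = 18.0 - (-15.3*(-17.4))/(11.4) = 18.0 - 23.3526 = -5.3526

y = -1.3421x - 5.3526


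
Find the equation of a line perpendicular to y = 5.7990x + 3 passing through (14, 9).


Perpendicular slope = -1/m1 = -1/5.7990 = -0.1724
b2 = y0 - m2*x0 = 9 + 14/5.7990 = 9 + 2.4142 = 11.4142

y = -0.1724x + 11.4142


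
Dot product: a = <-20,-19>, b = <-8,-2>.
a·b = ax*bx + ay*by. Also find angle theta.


a·b = -20*(-8) - 19*(-2) = 160 + 38 = 198
|a| = sqrt(400+361) = 27.5862
|b| = sqrt(64+4) = 8.2462
cos(theta) = 198/(sqrt(761)*sqrt(68)) = 198/sqrt(51748) = 0.870399
theta = arccos(198/sqrt(51748)) = 29.4950 degrees

a·b = 198, theta = 29.4950 deg


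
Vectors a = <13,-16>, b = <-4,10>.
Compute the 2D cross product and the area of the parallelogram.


cross = 13*10 + 16*(-4) = 130 - 64 = 66
Parallelogram area = |66| = 66

cross = 66, parallelogram area = 66


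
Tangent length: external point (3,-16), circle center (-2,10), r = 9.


d = sqrt((3+ 2)^2 + (-16-10)^2) = sqrt(25+676) = 26.4764
L = sqrt(701.0000 - 81) = sqrt(620.0000) = 24.8998

24.8998


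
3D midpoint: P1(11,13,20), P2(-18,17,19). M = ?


Mx = (11- 18)/2 = -3.5000
My = (13+17)/2 = 15.0000
Mz = (20+19)/2 = 19.5000

M = (-3.5000, 15.0000, 19.5000)


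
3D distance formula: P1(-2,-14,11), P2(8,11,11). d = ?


dx=10, dy=25, dz=0
d = sqrt(100+625+0) = sqrt(725) = 26.9258

26.9258


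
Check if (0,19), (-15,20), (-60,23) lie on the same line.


0*(20-23) - 15*(23-19) - 60*(19-20)
= 0 - 60 + 60 = 0

Yes, collinear (determinant = 0)


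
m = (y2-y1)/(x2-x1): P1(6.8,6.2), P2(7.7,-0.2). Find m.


dy = -0.2 - 6.2 = -6.4
dx = 7.7 - 6.8 = 0.9
m = -6.4/0.9 = -7.1111

m = -7.1111


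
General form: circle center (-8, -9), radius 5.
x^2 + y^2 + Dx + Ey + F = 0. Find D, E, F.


(x+ 8)^2 + (y+ 9)^2 = 5^2
D = -2h = 16, E = -2k = 18
F = h^2+k^2-r^2 = 64+81-25 = 120

D = 16, E = 18, F = 120


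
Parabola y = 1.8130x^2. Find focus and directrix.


a = 1.8130
1/(4a) = 0.1379
Focus = (0, 0.1379)
Directrix: y = -0.1379

Focus = (0, 0.1379), Directrix: y = -0.1379


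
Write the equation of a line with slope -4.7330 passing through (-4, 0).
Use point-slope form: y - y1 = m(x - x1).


y - 0 = -4.7330(x + 4)
y = -4.7330x + 0 + 4.7330*(-4)
y = -4.7330x - 18.9320

y = -4.7330x - 18.9320


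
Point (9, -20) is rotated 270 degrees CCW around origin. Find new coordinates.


cos(270) = 0, sin(270) = -1
x' = 9*0 + 20*(-1) = -20
y' = 9*(-1) - 20*0 = -9

(-20, -9)


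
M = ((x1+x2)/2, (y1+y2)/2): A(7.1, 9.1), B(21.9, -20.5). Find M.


Mx = (7.1 + 21.9)/2 = 29.0/2 = 14.5000
My = (9.1 - 20.5)/2 = -11.4/2 = -5.7000

(14.5000, -5.7000)


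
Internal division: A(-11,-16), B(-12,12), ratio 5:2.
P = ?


Px = (5*(-12) + 2*(-11))/7 = -82/7 = -11.7143
Py = (5*12 + 2*(-16))/7 = 28/7 = 4.0000

P = (-11.7143, 4.0000)


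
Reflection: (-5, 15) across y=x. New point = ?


Reflection rule for y=x: (y, x)
(-5, 15) -> (15, -5)

(15, -5)


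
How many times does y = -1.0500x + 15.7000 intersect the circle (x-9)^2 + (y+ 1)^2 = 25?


Substitute y = -1.0500x + 15.7000: (x-9)^2 + (-1.0500x+15.7000+ 1)^2 = 25
Expand to Ax^2 + Bx + C = 0, where b-k = 16.7
A = 1+m^2 = 2.1025
B = 2(m(b-k) - h) = 2(-1.0500*16.7 - 9) = -53.07
C = h^2 + (b-k)^2 - r^2 = 81 + 278.89 - 25 = 334.89
disc = B^2-4AC = 2816.4249 - 2816.4249 = 0
disc = 0

1 intersection point (tangent)


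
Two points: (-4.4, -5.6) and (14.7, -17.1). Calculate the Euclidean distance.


dx = 14.7 + 4.4 = 19.1
dy = -17.1 + 5.6 = -11.5
d = sqrt(364.81 + 132.25) = sqrt(497.06) = 22.2948

22.2948


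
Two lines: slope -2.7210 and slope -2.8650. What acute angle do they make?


m1-m2 = 0.144
1+m1*m2 = 8.795665
tan(theta) = |0.144/8.795665| = 0.016372
theta = arctan(|0.144/8.795665|) = 0.9379 degrees (acute angle)

0.9379 degrees


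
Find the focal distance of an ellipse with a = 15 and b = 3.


c^2 = 15^2 - 3^2 = 225 - 9 = 216
c = sqrt(216) = 14.6969

c = 14.6969


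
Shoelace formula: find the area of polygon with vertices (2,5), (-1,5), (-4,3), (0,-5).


sum(xi*y_{i+1}) = 2*5 - 1*3 - 4*(-5) + 0*5 = 27
sum(yi*x_{i+1}) = 5*(-1) + 5*(-4) + 3*0 - 5*2 = -35
Area = |27 + 35|/2 = 62/2 = 31.0000

31.0000 sq units


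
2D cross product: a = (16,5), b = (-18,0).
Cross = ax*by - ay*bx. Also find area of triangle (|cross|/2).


cross = 16*0 - 5*(-18) = 0 + 90 = 90
Triangle area = |90|/2 = 90/2 = 45.0000

cross = 90, triangle area = 45.0000


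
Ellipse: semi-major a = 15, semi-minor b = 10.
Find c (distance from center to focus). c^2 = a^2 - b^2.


c^2 = 15^2 - 10^2 = 225 - 100 = 125
c = sqrt(125) = 11.1803

c = 11.1803


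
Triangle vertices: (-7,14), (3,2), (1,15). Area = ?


-7*(2-15) = 91
3*(15-14) = 3
1*(14-2) = 12
sum = 106
Area = |106|/2 = 53.0000

53.0000 sq units


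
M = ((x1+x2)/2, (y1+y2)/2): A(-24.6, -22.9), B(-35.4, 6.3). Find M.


Mx = (-24.6 - 35.4)/2 = -60.0/2 = -30.0000
My = (-22.9 + 6.3)/2 = -16.6/2 = -8.3000

(-30.0000, -8.3000)


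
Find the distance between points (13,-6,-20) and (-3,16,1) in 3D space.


dx=-16, dy=22, dz=21
d = sqrt(256+484+441) = sqrt(1181) = 34.3657

34.3657


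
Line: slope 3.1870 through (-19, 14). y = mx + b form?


y - 14 = 3.1870(x + 19)
y = 3.1870x + 14 - 3.1870*(-19)
y = 3.1870x + 74.5530

y = 3.1870x + 74.5530


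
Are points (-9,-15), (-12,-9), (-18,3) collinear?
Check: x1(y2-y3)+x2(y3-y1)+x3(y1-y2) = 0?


-9*(-9-3) - 12*(3+ 15) - 18*(-15+ 9)
= 108 - 216 + 108 = 0

Yes, collinear (determinant = 0)


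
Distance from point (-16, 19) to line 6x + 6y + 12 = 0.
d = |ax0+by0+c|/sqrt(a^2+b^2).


|6*(-16) + 6*19 + 12| = |30| = 30
sqrt(36 + 36) = sqrt(72) = 8.4853
d = 30/sqrt(72) = 3.5355

3.5355


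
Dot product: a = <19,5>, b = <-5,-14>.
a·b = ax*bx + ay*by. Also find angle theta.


a·b = 19*(-5) + 5*(-14) = -95 - 70 = -165
|a| = sqrt(361+25) = 19.6469
|b| = sqrt(25+196) = 14.8661
cos(theta) = -165/(sqrt(386)*sqrt(221)) = -165/sqrt(85306) = -0.564929
theta = arccos(-165/sqrt(85306)) = 124.3974 degrees

a·b = -165, theta = 124.3974 deg


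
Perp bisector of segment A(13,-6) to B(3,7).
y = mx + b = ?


Midpoint = (8, 0.5)
Slope of AB = dy/dx = 13/(-10) = -1.3000
Perp slope = -dx/dy = 10/13 = 0.7692
b = My - (perp slope)*Mx = 0.5 + (-10*8)/13 = 0.5 - 6.1538 = -5.6538

y = 0.7692x - 5.6538


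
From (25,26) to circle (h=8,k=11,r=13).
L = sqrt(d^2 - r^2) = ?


d = sqrt((25-8)^2 + (26-11)^2) = sqrt(289+225) = 22.6716
L = sqrt(514.0000 - 169) = sqrt(345.0000) = 18.5742

18.5742


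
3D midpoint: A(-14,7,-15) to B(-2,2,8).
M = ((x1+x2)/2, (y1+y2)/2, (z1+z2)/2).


Mx = (-14- 2)/2 = -8.0000
My = (7+2)/2 = 4.5000
Mz = (-15+8)/2 = -3.5000

M = (-8.0000, 4.5000, -3.5000)


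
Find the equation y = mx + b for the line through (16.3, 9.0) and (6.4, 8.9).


m = (-0.1)/(-9.9) = 0.0101
b = y1 - m*x1 = 9.0 - (-0.1*16.3)/(-9.9) = 9.0 - 0.1646 = 8.8354

y = 0.0101x + 8.8354


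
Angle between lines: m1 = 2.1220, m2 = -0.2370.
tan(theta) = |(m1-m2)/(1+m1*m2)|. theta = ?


m1-m2 = 2.359
1+m1*m2 = 0.497086
tan(theta) = |2.359/0.497086| = 4.745658
theta = arctan(|2.359/0.497086|) = 78.1008 degrees (acute angle)

78.1008 degrees


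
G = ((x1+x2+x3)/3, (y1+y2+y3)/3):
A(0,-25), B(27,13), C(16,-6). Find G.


Gx = (0+27+16)/3 = 43/3 = 14.3333
Gy = (-25+13- 6)/3 = -18/3 = -6.0000

G = (14.3333, -6.0000)


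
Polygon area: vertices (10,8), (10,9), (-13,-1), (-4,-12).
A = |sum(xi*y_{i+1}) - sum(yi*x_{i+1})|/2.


sum(xi*y_{i+1}) = 10*9 + 10*(-1) - 13*(-12) - 4*8 = 204
sum(yi*x_{i+1}) = 8*10 + 9*(-13) - 1*(-4) - 12*10 = -153
Area = |204 + 153|/2 = 357/2 = 178.5000

178.5000 sq units


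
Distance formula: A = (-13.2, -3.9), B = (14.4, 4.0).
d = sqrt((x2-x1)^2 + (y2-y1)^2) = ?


dx = 14.4 + 13.2 = 27.6
dy = 4.0 + 3.9 = 7.9
d = sqrt(761.76 + 62.41) = sqrt(824.17) = 28.7084

28.7084


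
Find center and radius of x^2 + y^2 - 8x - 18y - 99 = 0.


h = -D/2 = 8/2 = 4
k = -E/2 = 18/2 = 9
r^2 = h^2 + k^2 - F = 16 + 81 + 99 = 196
r = 14

Center (4, 9), radius = 14


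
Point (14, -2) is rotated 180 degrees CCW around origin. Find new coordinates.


cos(180) = -1, sin(180) = 0
x' = 14*(-1) + 2*0 = -14
y' = 14*0 - 2*(-1) = 2

(-14, 2)


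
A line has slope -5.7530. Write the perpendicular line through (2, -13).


Perpendicular slope = -1/m1 = -1/(-5.7530) = 0.1738
b2 = y0 - m2*x0 = -13 + 2/(-5.7530) = -13 - 0.3476 = -13.3476

y = 0.1738x - 13.3476


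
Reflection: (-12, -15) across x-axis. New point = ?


Reflection rule for x-axis: (x, -y)
(-12, -15) -> (-12, 15)

(-12, 15)


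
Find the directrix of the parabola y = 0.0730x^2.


a = 0.0730
1/(4a) = 3.4247
directrix: y = -3.4247 = -3.4247

y = -3.4247


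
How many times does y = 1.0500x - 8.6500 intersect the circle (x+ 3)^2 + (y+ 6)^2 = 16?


Substitute y = 1.0500x - 8.6500: (x+ 3)^2 + (1.0500x- 8.6500+ 6)^2 = 16
Expand to Ax^2 + Bx + C = 0, where b-k = -2.65
A = 1+m^2 = 2.1025
B = 2(m(b-k) - h) = 2(1.0500*(-2.65) + 3) = 0.435
C = h^2 + (b-k)^2 - r^2 = 9 + 7.0225 - 16 = 0.0225
disc = B^2-4AC = 0.1892 - 0.1892 = 0
disc = 0

1 intersection point (tangent)


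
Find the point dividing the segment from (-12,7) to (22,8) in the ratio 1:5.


Px = (1*22 + 5*(-12))/6 = -38/6 = -6.3333
Py = (1*8 + 5*7)/6 = 43/6 = 7.1667

P = (-6.3333, 7.1667)


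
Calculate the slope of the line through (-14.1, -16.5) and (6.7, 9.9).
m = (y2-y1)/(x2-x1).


dy = 9.9 + 16.5 = 26.4
dx = 6.7 + 14.1 = 20.8
m = 26.4/20.8 = 1.2692

m = 1.2692


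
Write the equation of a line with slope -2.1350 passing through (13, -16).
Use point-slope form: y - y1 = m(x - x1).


y + 16 = -2.1350(x - 13)
y = -2.1350x - 16 + 2.1350*13
y = -2.1350x + 11.7550

y = -2.1350x + 11.7550


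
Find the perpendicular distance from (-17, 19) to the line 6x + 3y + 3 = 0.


|6*(-17) + 3*19 + 3| = |-42| = 42
sqrt(36 + 9) = sqrt(45) = 6.7082
d = 42/sqrt(45) = 6.2610

6.2610


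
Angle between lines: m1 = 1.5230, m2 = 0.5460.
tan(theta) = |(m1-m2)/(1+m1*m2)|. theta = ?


m1-m2 = 0.977
1+m1*m2 = 1.831558
tan(theta) = |0.977/1.831558| = 0.533426
theta = arctan(|0.977/1.831558|) = 28.0766 degrees (acute angle)

28.0766 degrees


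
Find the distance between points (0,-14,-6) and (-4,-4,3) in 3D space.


dx=-4, dy=10, dz=9
d = sqrt(16+100+81) = sqrt(197) = 14.0357

14.0357


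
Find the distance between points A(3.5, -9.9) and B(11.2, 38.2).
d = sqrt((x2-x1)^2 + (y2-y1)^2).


dx = 11.2 - 3.5 = 7.7
dy = 38.2 + 9.9 = 48.1
d = sqrt(59.29 + 2313.61) = sqrt(2372.9) = 48.7124

48.7124


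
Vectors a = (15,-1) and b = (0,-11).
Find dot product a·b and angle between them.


a·b = 15*0 - 1*(-11) = 0 + 11 = 11
|a| = sqrt(225+1) = 15.0333
|b| = sqrt(0+121) = 11.0000
cos(theta) = 11/(sqrt(226)*sqrt(121)) = 11/sqrt(27346) = 0.066519
theta = arccos(11/sqrt(27346)) = 86.1859 degrees

a·b = 11, theta = 86.1859 deg


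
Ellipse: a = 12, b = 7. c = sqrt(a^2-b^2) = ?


c^2 = 12^2 - 7^2 = 144 - 49 = 95
c = sqrt(95) = 9.7468

c = 9.7468


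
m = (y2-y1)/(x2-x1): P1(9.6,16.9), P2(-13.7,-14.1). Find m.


dy = -14.1 - 16.9 = -31.0
dx = -13.7 - 9.6 = -23.3
m = -31.0/(-23.3) = 1.3305

m = 1.3305


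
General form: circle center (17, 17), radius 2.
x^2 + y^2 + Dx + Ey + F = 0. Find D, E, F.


(x-17)^2 + (y-17)^2 = 2^2
D = -2h = -34, E = -2k = -34
F = h^2+k^2-r^2 = 289+289-4 = 574

D = -34, E = -34, F = 574


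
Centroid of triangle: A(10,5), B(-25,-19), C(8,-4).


Gx = (10- 25+8)/3 = -7/3 = -2.3333
Gy = (5- 19- 4)/3 = -18/3 = -6.0000

G = (-2.3333, -6.0000)


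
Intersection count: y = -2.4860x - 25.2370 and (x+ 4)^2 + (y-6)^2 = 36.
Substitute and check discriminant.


Substitute y = -2.4860x - 25.2370: (x+ 4)^2 + (-2.4860x- 25.2370-6)^2 = 36
Expand to Ax^2 + Bx + C = 0, where b-k = -31.237
A = 1+m^2 = 7.180196
B = 2(m(b-k) - h) = 2(-2.4860*(-31.237) + 4) = 163.310364
C = h^2 + (b-k)^2 - r^2 = 16 + 975.750169 - 36 = 955.750169
disc = B^2-4AC = 26670.2750 - 27449.8942 = -779.6192
disc < 0

0 intersection points


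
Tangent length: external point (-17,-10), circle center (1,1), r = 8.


d = sqrt((-17-1)^2 + (-10-1)^2) = sqrt(324+121) = 21.0950
L = sqrt(445.0000 - 64) = sqrt(381.0000) = 19.5192

19.5192


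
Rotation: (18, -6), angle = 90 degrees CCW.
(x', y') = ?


cos(90) = 0, sin(90) = 1
x' = 18*0 + 6*1 = 6
y' = 18*1 - 6*0 = 18

(6, 18)


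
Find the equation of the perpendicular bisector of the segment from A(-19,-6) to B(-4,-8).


Midpoint = (-11.5, -7)
Slope of AB = dy/dx = -2/15 = -0.1333
Perp slope = -dx/dy = 15/2 = 7.5000
b = My - (perp slope)*Mx = -7 + (15*(-11.5))/(-2) = -7 + 86.2500 = 79.2500

y = 7.5000x + 79.2500


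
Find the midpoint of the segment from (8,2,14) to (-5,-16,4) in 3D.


Mx = (8- 5)/2 = 1.5000
My = (2- 16)/2 = -7.0000
Mz = (14+4)/2 = 9.0000

M = (1.5000, -7.0000, 9.0000)


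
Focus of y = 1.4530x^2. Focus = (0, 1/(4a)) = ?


a = 1.4530
4a = 5.8120
focus = (0, 1/5.8120) = (0, 0.1721)

Focus = (0, 0.1721)


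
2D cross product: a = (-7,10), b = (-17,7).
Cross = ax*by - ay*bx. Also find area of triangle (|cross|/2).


cross = -7*7 - 10*(-17) = -49 + 170 = 121
Triangle area = |121|/2 = 121/2 = 60.5000

cross = 121, triangle area = 60.5000


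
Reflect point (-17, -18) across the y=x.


Reflection rule for y=x: (y, x)
(-17, -18) -> (-18, -17)

(-18, -17)


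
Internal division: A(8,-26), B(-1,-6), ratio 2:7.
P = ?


Px = (2*(-1) + 7*8)/9 = 54/9 = 6.0000
Py = (2*(-6) + 7*(-26))/9 = -194/9 = -21.5556

P = (6.0000, -21.5556)


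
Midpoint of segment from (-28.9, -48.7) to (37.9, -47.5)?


Mx = (-28.9 + 37.9)/2 = 9.0/2 = 4.5000
My = (-48.7 - 47.5)/2 = -96.2/2 = -48.1000

(4.5000, -48.1000)


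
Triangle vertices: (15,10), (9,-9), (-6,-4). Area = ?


15*(-9+ 4) = -75
9*(-4-10) = -126
-6*(10+ 9) = -114
sum = -315
Area = |-315|/2 = 157.5000

157.5000 sq units


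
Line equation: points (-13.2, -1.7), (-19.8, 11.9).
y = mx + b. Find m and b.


m = (13.6)/(-6.6) = -2.0606
b = y1 - m*x1 = -1.7 - (13.6*(-13.2))/(-6.6) = -1.7 - 27.2000 = -28.9000

y = -2.0606x - 28.9000


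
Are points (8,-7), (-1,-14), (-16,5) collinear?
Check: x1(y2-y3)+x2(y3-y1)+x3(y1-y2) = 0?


8*(-14-5) - 1*(5+ 7) - 16*(-7+ 14)
= -152 - 12 - 112 = -276

No, not collinear (determinant = -276)


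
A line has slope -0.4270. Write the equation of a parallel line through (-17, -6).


Parallel lines have equal slopes.
m2 = -0.4270
b2 = -6 + 0.4270*(-17) = -13.2590

y = -0.4270x - 13.2590


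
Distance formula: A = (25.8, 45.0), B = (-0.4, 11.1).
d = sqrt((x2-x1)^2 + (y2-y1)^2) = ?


dx = -0.4 - 25.8 = -26.2
dy = 11.1 - 45.0 = -33.9
d = sqrt(686.44 + 1149.21) = sqrt(1835.65) = 42.8445

42.8445


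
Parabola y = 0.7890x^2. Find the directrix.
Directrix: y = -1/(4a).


a = 0.7890
1/(4a) = 0.3169
directrix: y = -0.3169 = -0.3169

y = -0.3169


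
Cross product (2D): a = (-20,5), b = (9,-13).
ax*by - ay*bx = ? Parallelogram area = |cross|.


cross = -20*(-13) - 5*9 = 260 - 45 = 215
Parallelogram area = |215| = 215

cross = 215, parallelogram area = 215


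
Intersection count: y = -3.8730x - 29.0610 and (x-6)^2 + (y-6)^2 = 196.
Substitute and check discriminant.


Substitute y = -3.8730x - 29.0610: (x-6)^2 + (-3.8730x- 29.0610-6)^2 = 196
Expand to Ax^2 + Bx + C = 0, where b-k = -35.061
A = 1+m^2 = 16.000129
B = 2(m(b-k) - h) = 2(-3.8730*(-35.061) - 6) = 259.582506
C = h^2 + (b-k)^2 - r^2 = 36 + 1229.273721 - 196 = 1069.273721
disc = B^2-4AC = 67383.0774 - 68434.0699 = -1050.9925
disc < 0

0 intersection points


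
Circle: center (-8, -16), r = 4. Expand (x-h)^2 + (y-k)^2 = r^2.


(x+ 8)^2 + (y+ 16)^2 = 4^2
D = -2h = 16, E = -2k = 32
F = h^2+k^2-r^2 = 64+256-16 = 304

x^2 + y^2 + 16x + 32y + 304 = 0


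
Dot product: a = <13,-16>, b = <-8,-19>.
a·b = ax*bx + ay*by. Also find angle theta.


a·b = 13*(-8) - 16*(-19) = -104 + 304 = 200
|a| = sqrt(169+256) = 20.6155
|b| = sqrt(64+361) = 20.6155
cos(theta) = 200/(sqrt(425)*sqrt(425)) = 200/sqrt(180625) = 0.470588
theta = arccos(200/sqrt(180625)) = 61.9275 degrees

a·b = 200, theta = 61.9275 deg


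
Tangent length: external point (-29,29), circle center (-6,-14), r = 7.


d = sqrt((-29+ 6)^2 + (29+ 14)^2) = sqrt(529+1849) = 48.7647
L = sqrt(2378.0000 - 49) = sqrt(2329.0000) = 48.2597

48.2597


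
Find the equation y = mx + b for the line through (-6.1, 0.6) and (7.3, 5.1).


m = (4.5)/(13.4) = 0.3358
b = y1 - m*x1 = 0.6 - (4.5*(-6.1))/(13.4) = 0.6 + 2.0485 = 2.6485

y = 0.3358x + 2.6485


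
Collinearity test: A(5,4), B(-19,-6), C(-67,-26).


5*(-6+ 26) - 19*(-26-4) - 67*(4+ 6)
= 100 + 570 - 670 = 0

Yes, collinear (determinant = 0)


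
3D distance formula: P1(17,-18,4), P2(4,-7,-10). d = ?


dx=-13, dy=11, dz=-14
d = sqrt(169+121+196) = sqrt(486) = 22.0454

22.0454


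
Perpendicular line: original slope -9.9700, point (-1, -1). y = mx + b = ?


Perpendicular slope = -1/m1 = -1/(-9.9700) = 0.1003
b2 = y0 - m2*x0 = -1 - 1/(-9.9700) = -1 + 0.1003 = -0.8997

y = 0.1003x - 0.8997


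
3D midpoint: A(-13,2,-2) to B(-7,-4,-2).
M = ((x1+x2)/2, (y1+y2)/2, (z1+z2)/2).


Mx = (-13- 7)/2 = -10.0000
My = (2- 4)/2 = -1.0000
Mz = (-2- 2)/2 = -2.0000

M = (-10.0000, -1.0000, -2.0000)


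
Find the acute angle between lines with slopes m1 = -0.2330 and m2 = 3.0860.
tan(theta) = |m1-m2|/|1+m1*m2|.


m1-m2 = -3.319
1+m1*m2 = 0.280962
tan(theta) = |-3.319/0.280962| = 11.812985
theta = arctan(|-3.319/0.280962|) = 85.1613 degrees (acute angle)

85.1613 degrees


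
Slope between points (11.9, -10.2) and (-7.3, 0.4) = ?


dy = 0.4 + 10.2 = 10.6
dx = -7.3 - 11.9 = -19.2
m = 10.6/(-19.2) = -0.5521

m = -0.5521


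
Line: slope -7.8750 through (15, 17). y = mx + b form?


y - 17 = -7.8750(x - 15)
y = -7.8750x + 17 + 7.8750*15
y = -7.8750x + 135.1250

y = -7.8750x + 135.1250


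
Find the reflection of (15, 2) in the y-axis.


Reflection rule for y-axis: (-x, y)
(15, 2) -> (-15, 2)

(-15, 2)


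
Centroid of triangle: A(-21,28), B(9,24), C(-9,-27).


Gx = (-21+9- 9)/3 = -21/3 = -7.0000
Gy = (28+24- 27)/3 = 25/3 = 8.3333

G = (-7.0000, 8.3333)


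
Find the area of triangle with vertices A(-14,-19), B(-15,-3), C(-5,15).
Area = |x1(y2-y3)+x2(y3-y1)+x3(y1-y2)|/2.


-14*(-3-15) = 252
-15*(15+ 19) = -510
-5*(-19+ 3) = 80
sum = -178
Area = |-178|/2 = 89.0000

89.0000 sq units


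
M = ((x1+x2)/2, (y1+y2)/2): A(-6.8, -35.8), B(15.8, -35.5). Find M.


Mx = (-6.8 + 15.8)/2 = 9.0/2 = 4.5000
My = (-35.8 - 35.5)/2 = -71.3/2 = -35.6500

(4.5000, -35.6500)


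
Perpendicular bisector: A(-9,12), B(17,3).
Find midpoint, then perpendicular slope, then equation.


Midpoint = (4, 7.5)
Slope of AB = dy/dx = -9/26 = -0.3462
Perp slope = -dx/dy = 26/9 = 2.8889
b = My - (perp slope)*Mx = 7.5 + (26*4)/(-9) = 7.5 - 11.5556 = -4.0556

y = 2.8889x - 4.0556


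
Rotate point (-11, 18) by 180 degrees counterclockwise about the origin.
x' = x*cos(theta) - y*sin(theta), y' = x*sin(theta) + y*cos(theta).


cos(180) = -1, sin(180) = 0
x' = -11*(-1) - 18*0 = 11
y' = -11*0 + 18*(-1) = -18

(11, -18)


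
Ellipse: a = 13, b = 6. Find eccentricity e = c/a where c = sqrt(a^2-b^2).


c = sqrt(169-36) = sqrt(133) = 11.5326
e = c/a = sqrt(133)/13 = 0.8871

e = 0.8871


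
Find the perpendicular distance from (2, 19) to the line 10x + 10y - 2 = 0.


|10*2 + 10*19 - 2| = |208| = 208
sqrt(100 + 100) = sqrt(200) = 14.1421
d = 208/sqrt(200) = 14.7078

14.7078


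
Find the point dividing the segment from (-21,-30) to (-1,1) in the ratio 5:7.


Px = (5*(-1) + 7*(-21))/12 = -152/12 = -12.6667
Py = (5*1 + 7*(-30))/12 = -205/12 = -17.0833

P = (-12.6667, -17.0833)


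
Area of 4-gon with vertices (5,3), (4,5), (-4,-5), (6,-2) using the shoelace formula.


sum(xi*y_{i+1}) = 5*5 + 4*(-5) - 4*(-2) + 6*3 = 31
sum(yi*x_{i+1}) = 3*4 + 5*(-4) - 5*6 - 2*5 = -48
Area = |31 + 48|/2 = 79/2 = 39.5000

39.5000 sq units


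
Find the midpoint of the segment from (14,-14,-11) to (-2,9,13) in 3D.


Mx = (14- 2)/2 = 6.0000
My = (-14+9)/2 = -2.5000
Mz = (-11+13)/2 = 1.0000

M = (6.0000, -2.5000, 1.0000)


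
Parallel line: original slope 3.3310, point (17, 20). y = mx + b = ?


Parallel lines have equal slopes.
m2 = 3.3310
b2 = 20 - 3.3310*17 = -36.6270

y = 3.3310x - 36.6270


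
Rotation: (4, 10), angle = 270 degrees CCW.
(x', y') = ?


cos(270) = 0, sin(270) = -1
x' = 4*0 - 10*(-1) = 10
y' = 4*(-1) + 10*0 = -4

(10, -4)


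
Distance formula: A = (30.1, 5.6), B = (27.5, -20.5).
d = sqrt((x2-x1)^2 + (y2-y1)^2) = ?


dx = 27.5 - 30.1 = -2.6
dy = -20.5 - 5.6 = -26.1
d = sqrt(6.76 + 681.21) = sqrt(687.97) = 26.2292

26.2292


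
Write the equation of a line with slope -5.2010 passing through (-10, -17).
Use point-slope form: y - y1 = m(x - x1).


y + 17 = -5.2010(x + 10)
y = -5.2010x - 17 + 5.2010*(-10)
y = -5.2010x - 69.0100

y = -5.2010x - 69.0100


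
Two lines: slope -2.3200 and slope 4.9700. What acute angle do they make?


m1-m2 = -7.29
1+m1*m2 = -10.5304
tan(theta) = |-7.29/(-10.5304)| = 0.692281
theta = arctan(|-7.29/(-10.5304)|) = 34.6941 degrees (acute angle)

34.6941 degrees


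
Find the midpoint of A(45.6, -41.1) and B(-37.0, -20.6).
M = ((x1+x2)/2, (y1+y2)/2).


Mx = (45.6 - 37.0)/2 = 8.6/2 = 4.3000
My = (-41.1 - 20.6)/2 = -61.7/2 = -30.8500

(4.3000, -30.8500)


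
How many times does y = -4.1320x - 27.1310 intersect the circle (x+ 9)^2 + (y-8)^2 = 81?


Substitute y = -4.1320x - 27.1310: (x+ 9)^2 + (-4.1320x- 27.1310-8)^2 = 81
Expand to Ax^2 + Bx + C = 0, where b-k = -35.131
A = 1+m^2 = 18.073424
B = 2(m(b-k) - h) = 2(-4.1320*(-35.131) + 9) = 308.322584
C = h^2 + (b-k)^2 - r^2 = 81 + 1234.187161 - 81 = 1234.187161
disc = B^2-4AC = 95062.8158 - 89223.9514 = 5838.8644
disc > 0

2 intersection points


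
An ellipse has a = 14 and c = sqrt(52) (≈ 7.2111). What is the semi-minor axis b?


b^2 = 14^2 - (sqrt(52))^2 = 196 - 52 = 144
b = sqrt(144) = 12

b = 12


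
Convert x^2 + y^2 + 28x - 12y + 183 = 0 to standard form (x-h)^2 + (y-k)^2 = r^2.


h = -D/2 = -28/2 = -14
k = -E/2 = 12/2 = 6
r^2 = h^2 + k^2 - F = 196 + 36 - 183 = 49
r = 7

Center (-14, 6), radius = 7


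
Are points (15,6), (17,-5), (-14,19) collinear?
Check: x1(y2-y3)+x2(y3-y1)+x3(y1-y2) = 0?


15*(-5-19) + 17*(19-6) - 14*(6+ 5)
= -360 + 221 - 154 = -293

No, not collinear (determinant = -293)


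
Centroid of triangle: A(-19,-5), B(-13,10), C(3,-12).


Gx = (-19- 13+3)/3 = -29/3 = -9.6667
Gy = (-5+10- 12)/3 = -7/3 = -2.3333

G = (-9.6667, -2.3333)


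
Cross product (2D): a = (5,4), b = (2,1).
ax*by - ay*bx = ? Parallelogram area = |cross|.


cross = 5*1 - 4*2 = 5 - 8 = -3
Parallelogram area = |-3| = 3

cross = -3, parallelogram area = 3


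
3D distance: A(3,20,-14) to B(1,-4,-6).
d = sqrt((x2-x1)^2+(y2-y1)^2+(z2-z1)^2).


dx=-2, dy=-24, dz=8
d = sqrt(4+576+64) = sqrt(644) = 25.3772

25.3772


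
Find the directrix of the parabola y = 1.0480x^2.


a = 1.0480
1/(4a) = 0.2385
directrix: y = -0.2385 = -0.2385

y = -0.2385


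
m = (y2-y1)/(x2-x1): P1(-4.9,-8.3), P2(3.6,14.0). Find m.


dy = 14.0 + 8.3 = 22.3
dx = 3.6 + 4.9 = 8.5
m = 22.3/8.5 = 2.6235

m = 2.6235


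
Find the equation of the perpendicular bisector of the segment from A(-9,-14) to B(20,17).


Midpoint = (5.5, 1.5)
Slope of AB = dy/dx = 31/29 = 1.0690
Perp slope = -dx/dy = -29/31 = -0.9355
b = My - (perp slope)*Mx = 1.5 + (29*5.5)/31 = 1.5 + 5.1452 = 6.6452

y = -0.9355x + 6.6452


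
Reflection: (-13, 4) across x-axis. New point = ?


Reflection rule for x-axis: (x, -y)
(-13, 4) -> (-13, -4)

(-13, -4)


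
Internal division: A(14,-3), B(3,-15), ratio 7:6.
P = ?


Px = (7*3 + 6*14)/13 = 105/13 = 8.0769
Py = (7*(-15) + 6*(-3))/13 = -123/13 = -9.4615

P = (8.0769, -9.4615)


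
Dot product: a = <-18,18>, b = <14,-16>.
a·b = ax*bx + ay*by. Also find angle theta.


a·b = -18*14 + 18*(-16) = -252 - 288 = -540
|a| = sqrt(324+324) = 25.4558
|b| = sqrt(196+256) = 21.2603
cos(theta) = -540/(sqrt(648)*sqrt(452)) = -540/sqrt(292896) = -0.997785
theta = arccos(-540/sqrt(292896)) = 176.1859 degrees

a·b = -540, theta = 176.1859 deg


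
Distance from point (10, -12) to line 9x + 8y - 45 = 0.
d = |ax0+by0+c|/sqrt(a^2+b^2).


|9*10 + 8*(-12) - 45| = |-51| = 51
sqrt(81 + 64) = sqrt(145) = 12.0416
d = 51/sqrt(145) = 4.2353

4.2353


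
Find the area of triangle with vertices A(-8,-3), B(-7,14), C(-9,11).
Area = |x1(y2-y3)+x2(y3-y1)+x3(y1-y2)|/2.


-8*(14-11) = -24
-7*(11+ 3) = -98
-9*(-3-14) = 153
sum = 31
Area = |31|/2 = 15.5000

15.5000 sq units


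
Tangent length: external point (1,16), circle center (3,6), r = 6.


d = sqrt((1-3)^2 + (16-6)^2) = sqrt(4+100) = 10.1980
L = sqrt(104.0000 - 36) = sqrt(68.0000) = 8.2462

8.2462


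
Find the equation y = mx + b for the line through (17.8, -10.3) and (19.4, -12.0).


m = (-1.7)/(1.6) = -1.0625
b = y1 - m*x1 = -10.3 - (-1.7*17.8)/(1.6) = -10.3 + 18.9125 = 8.6125

y = -1.0625x + 8.6125


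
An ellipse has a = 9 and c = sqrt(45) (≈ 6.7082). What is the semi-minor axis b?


b^2 = 9^2 - (sqrt(45))^2 = 81 - 45 = 36
b = sqrt(36) = 6

b = 6


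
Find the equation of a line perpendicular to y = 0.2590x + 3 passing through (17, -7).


Perpendicular slope = -1/m1 = -1/0.2590 = -3.8610
b2 = y0 - m2*x0 = -7 + 17/0.2590 = -7 + 65.6371 = 58.6371

y = -3.8610x + 58.6371


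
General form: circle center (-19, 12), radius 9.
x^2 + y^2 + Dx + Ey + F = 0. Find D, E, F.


(x+ 19)^2 + (y-12)^2 = 9^2
D = -2h = 38, E = -2k = -24
F = h^2+k^2-r^2 = 361+144-81 = 424

D = 38, E = -24, F = 424


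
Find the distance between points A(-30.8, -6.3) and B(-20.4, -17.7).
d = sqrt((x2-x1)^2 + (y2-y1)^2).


dx = -20.4 + 30.8 = 10.4
dy = -17.7 + 6.3 = -11.4
d = sqrt(108.16 + 129.96) = sqrt(238.12) = 15.4311

15.4311


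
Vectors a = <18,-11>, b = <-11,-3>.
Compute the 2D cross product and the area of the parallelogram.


cross = 18*(-3) + 11*(-11) = -54 - 121 = -175
Parallelogram area = |-175| = 175

cross = -175, parallelogram area = 175


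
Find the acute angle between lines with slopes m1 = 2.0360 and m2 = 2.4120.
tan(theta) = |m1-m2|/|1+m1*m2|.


m1-m2 = -0.376
1+m1*m2 = 5.910832
tan(theta) = |-0.376/5.910832| = 0.063612
theta = arctan(|-0.376/5.910832|) = 3.6398 degrees (acute angle)

3.6398 degrees


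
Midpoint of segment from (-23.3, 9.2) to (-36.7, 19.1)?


Mx = (-23.3 - 36.7)/2 = -60.0/2 = -30.0000
My = (9.2 + 19.1)/2 = 28.3/2 = 14.1500

(-30.0000, 14.1500)


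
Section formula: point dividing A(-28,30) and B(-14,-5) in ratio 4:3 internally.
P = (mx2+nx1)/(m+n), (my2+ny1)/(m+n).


Px = (4*(-14) + 3*(-28))/7 = -140/7 = -20.0000
Py = (4*(-5) + 3*30)/7 = 70/7 = 10.0000

P = (-20.0000, 10.0000)


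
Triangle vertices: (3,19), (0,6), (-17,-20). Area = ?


3*(6+ 20) = 78
0*(-20-19) = 0
-17*(19-6) = -221
sum = -143
Area = |-143|/2 = 71.5000

71.5000 sq units


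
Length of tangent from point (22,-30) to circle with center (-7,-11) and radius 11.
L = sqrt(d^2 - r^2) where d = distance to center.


d = sqrt((22+ 7)^2 + (-30+ 11)^2) = sqrt(841+361) = 34.6699
L = sqrt(1202.0000 - 121) = sqrt(1081.0000) = 32.8786

32.8786


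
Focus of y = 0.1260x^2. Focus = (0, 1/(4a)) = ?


a = 0.1260
4a = 0.5040
focus = (0, 1/0.5040) = (0, 1.9841)

Focus = (0, 1.9841)


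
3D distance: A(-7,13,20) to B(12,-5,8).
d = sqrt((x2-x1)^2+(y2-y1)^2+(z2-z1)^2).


dx=19, dy=-18, dz=-12
d = sqrt(361+324+144) = sqrt(829) = 28.7924

28.7924


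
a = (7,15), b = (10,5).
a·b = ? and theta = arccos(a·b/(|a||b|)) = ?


a·b = 7*10 + 15*5 = 70 + 75 = 145
|a| = sqrt(49+225) = 16.5529
|b| = sqrt(100+25) = 11.1803
cos(theta) = 145/(sqrt(274)*sqrt(125)) = 145/sqrt(34250) = 0.783498
theta = arccos(145/sqrt(34250)) = 38.4181 degrees

a·b = 145, theta = 38.4181 deg


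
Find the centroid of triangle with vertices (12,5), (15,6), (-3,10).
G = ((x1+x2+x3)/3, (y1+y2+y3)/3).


Gx = (12+15- 3)/3 = 24/3 = 8.0000
Gy = (5+6+10)/3 = 21/3 = 7.0000

G = (8.0000, 7.0000)


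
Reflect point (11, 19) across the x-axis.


Reflection rule for x-axis: (x, -y)
(11, 19) -> (11, -19)

(11, -19)


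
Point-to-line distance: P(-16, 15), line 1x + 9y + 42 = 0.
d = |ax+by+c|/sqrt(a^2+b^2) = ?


|1*(-16) + 9*15 + 42| = |161| = 161
sqrt(1 + 81) = sqrt(82) = 9.0554
d = 161/sqrt(82) = 17.7795

17.7795


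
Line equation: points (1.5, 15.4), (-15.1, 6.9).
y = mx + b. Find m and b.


m = (-8.5)/(-16.6) = 0.5120
b = y1 - m*x1 = 15.4 - (-8.5*1.5)/(-16.6) = 15.4 - 0.7681 = 14.6319

y = 0.5120x + 14.6319


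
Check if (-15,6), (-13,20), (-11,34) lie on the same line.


-15*(20-34) - 13*(34-6) - 11*(6-20)
= 210 - 364 + 154 = 0

Yes, collinear (determinant = 0)


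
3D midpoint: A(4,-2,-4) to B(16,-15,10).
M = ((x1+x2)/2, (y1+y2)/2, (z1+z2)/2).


Mx = (4+16)/2 = 10.0000
My = (-2- 15)/2 = -8.5000
Mz = (-4+10)/2 = 3.0000

M = (10.0000, -8.5000, 3.0000)


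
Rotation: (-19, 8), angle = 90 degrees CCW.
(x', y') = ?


cos(90) = 0, sin(90) = 1
x' = -19*0 - 8*1 = -8
y' = -19*1 + 8*0 = -19

(-8, -19)


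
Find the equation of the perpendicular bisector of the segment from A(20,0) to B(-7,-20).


Midpoint = (6.5, -10)
Slope of AB = dy/dx = -20/(-27) = 0.7407
Perp slope = -dx/dy = -27/20 = -1.3500
b = My - (perp slope)*Mx = -10 + (-27*6.5)/(-20) = -10 + 8.7750 = -1.2250

y = -1.3500x - 1.2250


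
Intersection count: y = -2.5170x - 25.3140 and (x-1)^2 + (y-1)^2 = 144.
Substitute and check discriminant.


Substitute y = -2.5170x - 25.3140: (x-1)^2 + (-2.5170x- 25.3140-1)^2 = 144
Expand to Ax^2 + Bx + C = 0, where b-k = -26.314
A = 1+m^2 = 7.335289
B = 2(m(b-k) - h) = 2(-2.5170*(-26.314) - 1) = 130.464676
C = h^2 + (b-k)^2 - r^2 = 1 + 692.426596 - 144 = 549.426596
disc = B^2-4AC = 17021.0317 - 16120.8115 = 900.2202
disc > 0

2 intersection points


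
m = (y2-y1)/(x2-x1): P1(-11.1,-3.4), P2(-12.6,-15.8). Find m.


dy = -15.8 + 3.4 = -12.4
dx = -12.6 + 11.1 = -1.5
m = -12.4/(-1.5) = 8.2667

m = 8.2667


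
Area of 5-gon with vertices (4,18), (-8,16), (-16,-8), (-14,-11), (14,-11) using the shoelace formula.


sum(xi*y_{i+1}) = 4*16 - 8*(-8) - 16*(-11) - 14*(-11) + 14*18 = 710
sum(yi*x_{i+1}) = 18*(-8) + 16*(-16) - 8*(-14) - 11*14 - 11*4 = -486
Area = |710 + 486|/2 = 1196/2 = 598.0000

598.0000 sq units


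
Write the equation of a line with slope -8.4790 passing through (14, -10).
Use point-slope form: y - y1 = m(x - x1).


y + 10 = -8.4790(x - 14)
y = -8.4790x - 10 + 8.4790*14
y = -8.4790x + 108.7060

y = -8.4790x + 108.7060


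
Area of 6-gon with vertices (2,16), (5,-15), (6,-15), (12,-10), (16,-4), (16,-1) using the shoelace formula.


sum(xi*y_{i+1}) = 2*(-15) + 5*(-15) + 6*(-10) + 12*(-4) + 16*(-1) + 16*16 = 27
sum(yi*x_{i+1}) = 16*5 - 15*6 - 15*12 - 10*16 - 4*16 - 1*2 = -416
Area = |27 + 416|/2 = 443/2 = 221.5000

221.5000 sq units


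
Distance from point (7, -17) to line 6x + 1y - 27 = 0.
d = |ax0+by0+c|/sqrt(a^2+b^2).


|6*7 + 1*(-17) - 27| = |-2| = 2
sqrt(36 + 1) = sqrt(37) = 6.0828
d = 2/sqrt(37) = 0.3288

0.3288


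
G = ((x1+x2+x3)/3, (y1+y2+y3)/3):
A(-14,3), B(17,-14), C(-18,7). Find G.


Gx = (-14+17- 18)/3 = -15/3 = -5.0000
Gy = (3- 14+7)/3 = -4/3 = -1.3333

G = (-5.0000, -1.3333)


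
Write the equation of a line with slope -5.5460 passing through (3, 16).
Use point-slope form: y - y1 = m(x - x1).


y - 16 = -5.5460(x - 3)
y = -5.5460x + 16 + 5.5460*3
y = -5.5460x + 32.6380

y = -5.5460x + 32.6380


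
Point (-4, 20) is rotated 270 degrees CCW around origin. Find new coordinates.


cos(270) = 0, sin(270) = -1
x' = -4*0 - 20*(-1) = 20
y' = -4*(-1) + 20*0 = 4

(20, 4)


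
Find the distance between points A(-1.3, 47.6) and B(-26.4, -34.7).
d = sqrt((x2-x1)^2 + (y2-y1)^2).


dx = -26.4 + 1.3 = -25.1
dy = -34.7 - 47.6 = -82.3
d = sqrt(630.01 + 6773.29) = sqrt(7403.3) = 86.0424

86.0424


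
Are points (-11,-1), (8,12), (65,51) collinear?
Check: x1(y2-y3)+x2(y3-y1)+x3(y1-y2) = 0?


-11*(12-51) + 8*(51+ 1) + 65*(-1-12)
= 429 + 416 - 845 = 0

Yes, collinear (determinant = 0)


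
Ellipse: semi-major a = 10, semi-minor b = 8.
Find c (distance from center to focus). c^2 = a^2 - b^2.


c^2 = 10^2 - 8^2 = 100 - 64 = 36
c = sqrt(36) = 6.0000

c = 6.0000


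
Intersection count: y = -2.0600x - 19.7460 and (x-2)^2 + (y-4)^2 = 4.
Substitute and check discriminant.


Substitute y = -2.0600x - 19.7460: (x-2)^2 + (-2.0600x- 19.7460-4)^2 = 4
Expand to Ax^2 + Bx + C = 0, where b-k = -23.746
A = 1+m^2 = 5.2436
B = 2(m(b-k) - h) = 2(-2.0600*(-23.746) - 2) = 93.83352
C = h^2 + (b-k)^2 - r^2 = 4 + 563.872516 - 4 = 563.872516
disc = B^2-4AC = 8804.7295 - 11826.8877 = -3022.1582
disc < 0

0 intersection points


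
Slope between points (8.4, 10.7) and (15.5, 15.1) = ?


dy = 15.1 - 10.7 = 4.4
dx = 15.5 - 8.4 = 7.1
m = 4.4/7.1 = 0.6197

m = 0.6197


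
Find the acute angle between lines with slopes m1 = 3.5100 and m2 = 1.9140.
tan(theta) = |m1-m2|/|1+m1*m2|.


m1-m2 = 1.596
1+m1*m2 = 7.71814
tan(theta) = |1.596/7.71814| = 0.206786
theta = arctan(|1.596/7.71814|) = 11.6833 degrees (acute angle)

11.6833 degrees


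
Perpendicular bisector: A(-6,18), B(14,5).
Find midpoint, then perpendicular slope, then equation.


Midpoint = (4, 11.5)
Slope of AB = dy/dx = -13/20 = -0.6500
Perp slope = -dx/dy = 20/13 = 1.5385
b = My - (perp slope)*Mx = 11.5 + (20*4)/(-13) = 11.5 - 6.1538 = 5.3462

y = 1.5385x + 5.3462


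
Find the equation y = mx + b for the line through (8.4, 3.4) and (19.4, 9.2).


m = (5.8)/(11) = 0.5273
b = y1 - m*x1 = 3.4 - (5.8*8.4)/(11) = 3.4 - 4.4291 = -1.0291

y = 0.5273x - 1.0291


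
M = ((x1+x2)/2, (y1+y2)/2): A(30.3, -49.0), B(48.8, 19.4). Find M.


Mx = (30.3 + 48.8)/2 = 79.1/2 = 39.5500
My = (-49.0 + 19.4)/2 = -29.6/2 = -14.8000

(39.5500, -14.8000)


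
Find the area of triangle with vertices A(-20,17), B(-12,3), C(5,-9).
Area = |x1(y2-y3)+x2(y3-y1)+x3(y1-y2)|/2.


-20*(3+ 9) = -240
-12*(-9-17) = 312
5*(17-3) = 70
sum = 142
Area = |142|/2 = 71.0000

71.0000 sq units


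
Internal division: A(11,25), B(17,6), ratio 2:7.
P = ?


Px = (2*17 + 7*11)/9 = 111/9 = 12.3333
Py = (2*6 + 7*25)/9 = 187/9 = 20.7778

P = (12.3333, 20.7778)


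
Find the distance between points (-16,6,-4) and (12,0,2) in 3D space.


dx=28, dy=-6, dz=6
d = sqrt(784+36+36) = sqrt(856) = 29.2575

29.2575


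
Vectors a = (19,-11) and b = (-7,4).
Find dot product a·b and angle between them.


a·b = 19*(-7) - 11*4 = -133 - 44 = -177
|a| = sqrt(361+121) = 21.9545
|b| = sqrt(49+16) = 8.0623
cos(theta) = -177/(sqrt(482)*sqrt(65)) = -177/sqrt(31330) = -0.999984
theta = arccos(-177/sqrt(31330)) = 179.6763 degrees

a·b = -177, theta = 179.6763 deg


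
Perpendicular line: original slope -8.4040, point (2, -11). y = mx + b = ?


Perpendicular slope = -1/m1 = -1/(-8.4040) = 0.1190
b2 = y0 - m2*x0 = -11 + 2/(-8.4040) = -11 - 0.2380 = -11.2380

y = 0.1190x - 11.2380


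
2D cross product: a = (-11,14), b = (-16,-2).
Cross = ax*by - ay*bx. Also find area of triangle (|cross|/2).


cross = -11*(-2) - 14*(-16) = 22 + 224 = 246
Triangle area = |246|/2 = 246/2 = 123.0000

cross = 246, triangle area = 123.0000


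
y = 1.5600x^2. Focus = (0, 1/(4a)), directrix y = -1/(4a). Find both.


a = 1.5600
1/(4a) = 0.1603
Focus = (0, 0.1603)
Directrix: y = -0.1603

Focus = (0, 0.1603), Directrix: y = -0.1603


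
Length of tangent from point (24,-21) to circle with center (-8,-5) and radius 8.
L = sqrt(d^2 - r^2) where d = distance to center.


d = sqrt((24+ 8)^2 + (-21+ 5)^2) = sqrt(1024+256) = 35.7771
L = sqrt(1280.0000 - 64) = sqrt(1216.0000) = 34.8712

34.8712


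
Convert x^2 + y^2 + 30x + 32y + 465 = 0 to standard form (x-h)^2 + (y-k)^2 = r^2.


h = -D/2 = -30/2 = -15
k = -E/2 = -32/2 = -16
r^2 = h^2 + k^2 - F = 225 + 256 - 465 = 16
r = 4

Center (-15, -16), radius = 4


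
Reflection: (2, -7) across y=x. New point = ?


Reflection rule for y=x: (y, x)
(2, -7) -> (-7, 2)

(-7, 2)


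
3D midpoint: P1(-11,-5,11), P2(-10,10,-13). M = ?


Mx = (-11- 10)/2 = -10.5000
My = (-5+10)/2 = 2.5000
Mz = (11- 13)/2 = -1.0000

M = (-10.5000, 2.5000, -1.0000)


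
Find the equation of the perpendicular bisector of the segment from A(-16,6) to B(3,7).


Midpoint = (-6.5, 6.5)
Slope of AB = dy/dx = 1/19 = 0.0526
Perp slope = -dx/dy = -19/1 = -19.0000
b = My - (perp slope)*Mx = 6.5 + (19*(-6.5))/1 = 6.5 - 123.5000 = -117.0000

y = -19.0000x - 117.0000


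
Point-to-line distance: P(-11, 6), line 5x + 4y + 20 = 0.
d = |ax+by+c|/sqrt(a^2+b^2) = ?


|5*(-11) + 4*6 + 20| = |-11| = 11
sqrt(25 + 16) = sqrt(41) = 6.4031
d = 11/sqrt(41) = 1.7179

1.7179
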